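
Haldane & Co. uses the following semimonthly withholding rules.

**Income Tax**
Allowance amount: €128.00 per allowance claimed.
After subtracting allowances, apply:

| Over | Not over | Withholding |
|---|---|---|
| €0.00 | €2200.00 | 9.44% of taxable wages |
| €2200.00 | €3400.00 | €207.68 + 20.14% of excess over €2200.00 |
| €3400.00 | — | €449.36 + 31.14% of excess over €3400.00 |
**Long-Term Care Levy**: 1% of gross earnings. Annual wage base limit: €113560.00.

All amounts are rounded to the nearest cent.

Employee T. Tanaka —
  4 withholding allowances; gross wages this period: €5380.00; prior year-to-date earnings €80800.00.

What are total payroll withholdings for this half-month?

€960.30

Income Tax: taxable = €5380.00 − 4×€128.00 = €4868.00
  €449.36 + 31.14% × (€4868.00 − €3400.00) = €449.36 + 31.14% × €1468.00 = €906.50
Long-Term Care Levy: 1% × €5380.00 = €53.80
Total: €906.50 + €53.80 = €960.30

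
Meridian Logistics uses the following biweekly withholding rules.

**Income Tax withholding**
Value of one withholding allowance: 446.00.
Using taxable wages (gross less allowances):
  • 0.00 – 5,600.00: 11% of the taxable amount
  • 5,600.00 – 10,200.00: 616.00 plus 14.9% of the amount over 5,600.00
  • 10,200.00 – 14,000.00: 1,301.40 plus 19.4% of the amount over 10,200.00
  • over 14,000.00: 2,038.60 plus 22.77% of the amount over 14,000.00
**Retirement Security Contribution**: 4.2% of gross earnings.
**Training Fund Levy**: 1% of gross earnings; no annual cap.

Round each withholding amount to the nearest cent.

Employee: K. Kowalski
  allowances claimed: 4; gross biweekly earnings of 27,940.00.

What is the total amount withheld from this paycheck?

Income Tax: taxable = 27,940.00 − 4×446.00 = 26,156.00
  2,038.60 + 22.77% × (26,156.00 − 14,000.00) = 2,038.60 + 22.77% × 12,156.00 = 4,806.52
Retirement Security Contribution: 4.2% × 27,940.00 = 1,173.48
Training Fund Levy: 1% × 27,940.00 = 279.40
Total: 4,806.52 + 1,173.48 + 279.40 = 6,259.40

6,259.40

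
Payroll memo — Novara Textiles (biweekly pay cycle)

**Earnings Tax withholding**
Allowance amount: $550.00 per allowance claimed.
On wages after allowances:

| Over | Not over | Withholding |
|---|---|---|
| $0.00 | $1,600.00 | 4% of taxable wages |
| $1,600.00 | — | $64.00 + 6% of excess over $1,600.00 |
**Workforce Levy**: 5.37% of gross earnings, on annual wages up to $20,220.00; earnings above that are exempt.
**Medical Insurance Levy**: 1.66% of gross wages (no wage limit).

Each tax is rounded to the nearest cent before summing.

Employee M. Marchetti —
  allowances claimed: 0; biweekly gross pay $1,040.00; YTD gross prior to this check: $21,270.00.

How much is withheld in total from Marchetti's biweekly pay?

$58.86

Earnings Tax: taxable = $1,040.00
  4% × $1,040.00 = $41.60
Workforce Levy: YTD $21,270.00 ≥ cap $20,220.00 → $0.00
Medical Insurance Levy: 1.66% × $1,040.00 = $17.26
Total: $41.60 + $0.00 + $17.26 = $58.86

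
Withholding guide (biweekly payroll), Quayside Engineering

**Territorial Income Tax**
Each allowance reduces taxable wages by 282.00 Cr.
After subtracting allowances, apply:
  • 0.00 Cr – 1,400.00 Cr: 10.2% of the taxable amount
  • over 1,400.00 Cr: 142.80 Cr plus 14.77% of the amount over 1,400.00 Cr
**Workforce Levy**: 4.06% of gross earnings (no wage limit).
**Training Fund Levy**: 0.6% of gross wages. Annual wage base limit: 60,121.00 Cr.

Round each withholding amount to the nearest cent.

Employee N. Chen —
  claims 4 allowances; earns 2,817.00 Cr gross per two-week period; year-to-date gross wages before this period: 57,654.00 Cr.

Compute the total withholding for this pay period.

Territorial Income Tax: taxable = 2,817.00 Cr − 4×282.00 Cr = 1,689.00 Cr
  142.80 Cr + 14.77% × (1,689.00 Cr − 1,400.00 Cr) = 142.80 Cr + 14.77% × 289.00 Cr = 185.49 Cr
Workforce Levy: 4.06% × 2,817.00 Cr = 114.37 Cr
Training Fund Levy: cap 60,121.00 Cr − YTD 57,654.00 Cr = 2,467.00 Cr subject; 0.6% × 2,467.00 Cr = 14.80 Cr
Total: 185.49 Cr + 114.37 Cr + 14.80 Cr = 314.66 Cr

314.66 Cr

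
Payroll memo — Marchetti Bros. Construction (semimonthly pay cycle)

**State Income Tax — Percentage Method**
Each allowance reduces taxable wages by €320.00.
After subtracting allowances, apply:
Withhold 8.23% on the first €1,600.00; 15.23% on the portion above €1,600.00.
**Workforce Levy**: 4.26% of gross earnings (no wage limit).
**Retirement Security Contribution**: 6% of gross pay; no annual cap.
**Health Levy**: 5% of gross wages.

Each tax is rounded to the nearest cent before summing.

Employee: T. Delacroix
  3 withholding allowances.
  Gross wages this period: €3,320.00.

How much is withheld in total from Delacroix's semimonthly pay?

€754.06

State Income Tax: taxable = €3,320.00 − 3×€320.00 = €2,360.00
  €131.68 + 15.23% × (€2,360.00 − €1,600.00) = €131.68 + 15.23% × €760.00 = €247.43
Workforce Levy: 4.26% × €3,320.00 = €141.43
Retirement Security Contribution: 6% × €3,320.00 = €199.20
Health Levy: 5% × €3,320.00 = €166.00
Total: €247.43 + €141.43 + €199.20 + €166.00 = €754.06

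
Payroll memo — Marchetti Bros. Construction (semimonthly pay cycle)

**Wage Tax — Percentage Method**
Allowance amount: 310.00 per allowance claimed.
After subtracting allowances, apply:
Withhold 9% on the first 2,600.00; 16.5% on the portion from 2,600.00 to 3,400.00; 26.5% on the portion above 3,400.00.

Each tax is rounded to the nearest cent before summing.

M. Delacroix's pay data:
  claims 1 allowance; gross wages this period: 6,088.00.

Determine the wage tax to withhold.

Wage Tax: taxable = 6,088.00 − 1×310.00 = 5,778.00
  366.00 + 26.5% × (5,778.00 − 3,400.00) = 366.00 + 26.5% × 2,378.00 = 996.17

996.17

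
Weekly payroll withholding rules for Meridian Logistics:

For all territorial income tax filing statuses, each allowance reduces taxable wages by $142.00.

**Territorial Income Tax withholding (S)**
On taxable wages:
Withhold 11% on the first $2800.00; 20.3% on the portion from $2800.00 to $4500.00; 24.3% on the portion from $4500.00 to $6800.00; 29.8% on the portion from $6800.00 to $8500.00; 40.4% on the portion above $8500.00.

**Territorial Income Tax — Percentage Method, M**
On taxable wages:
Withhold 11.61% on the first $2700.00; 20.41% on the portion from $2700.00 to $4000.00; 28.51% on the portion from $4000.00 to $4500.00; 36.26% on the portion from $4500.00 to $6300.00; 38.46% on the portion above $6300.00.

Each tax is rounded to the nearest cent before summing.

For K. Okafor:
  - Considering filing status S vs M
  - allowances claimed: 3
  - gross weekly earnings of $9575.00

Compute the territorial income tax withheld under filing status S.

Territorial Income Tax (S): taxable = $9575.00 − 3×$142.00 = $9149.00
  $1718.60 + 40.4% × ($9149.00 − $8500.00) = $1718.60 + 40.4% × $649.00 = $1980.80

$1980.80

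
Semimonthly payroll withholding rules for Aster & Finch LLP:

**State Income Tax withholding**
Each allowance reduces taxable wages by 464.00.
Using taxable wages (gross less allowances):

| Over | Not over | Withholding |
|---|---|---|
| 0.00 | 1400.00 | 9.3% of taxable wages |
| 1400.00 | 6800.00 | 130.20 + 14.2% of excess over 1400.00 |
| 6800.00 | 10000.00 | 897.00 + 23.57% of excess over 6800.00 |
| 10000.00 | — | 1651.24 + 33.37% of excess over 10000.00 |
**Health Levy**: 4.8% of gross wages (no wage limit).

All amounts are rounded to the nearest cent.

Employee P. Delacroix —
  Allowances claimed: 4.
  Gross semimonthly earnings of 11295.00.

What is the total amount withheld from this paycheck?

State Income Tax: taxable = 11295.00 − 4×464.00 = 9439.00
  897.00 + 23.57% × (9439.00 − 6800.00) = 897.00 + 23.57% × 2639.00 = 1519.01
Health Levy: 4.8% × 11295.00 = 542.16
Total: 1519.01 + 542.16 = 2061.17

2061.17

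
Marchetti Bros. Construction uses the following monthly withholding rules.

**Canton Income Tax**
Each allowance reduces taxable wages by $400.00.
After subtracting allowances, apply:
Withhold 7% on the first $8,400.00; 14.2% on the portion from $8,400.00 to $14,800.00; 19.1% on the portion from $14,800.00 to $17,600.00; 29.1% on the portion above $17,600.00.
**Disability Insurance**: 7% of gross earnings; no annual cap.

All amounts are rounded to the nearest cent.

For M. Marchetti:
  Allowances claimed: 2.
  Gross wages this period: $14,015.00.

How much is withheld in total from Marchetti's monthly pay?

Canton Income Tax: taxable = $14,015.00 − 2×$400.00 = $13,215.00
  $588.00 + 14.2% × ($13,215.00 − $8,400.00) = $588.00 + 14.2% × $4,815.00 = $1,271.73
Disability Insurance: 7% × $14,015.00 = $981.05
Total: $1,271.73 + $981.05 = $2,252.78

$2,252.78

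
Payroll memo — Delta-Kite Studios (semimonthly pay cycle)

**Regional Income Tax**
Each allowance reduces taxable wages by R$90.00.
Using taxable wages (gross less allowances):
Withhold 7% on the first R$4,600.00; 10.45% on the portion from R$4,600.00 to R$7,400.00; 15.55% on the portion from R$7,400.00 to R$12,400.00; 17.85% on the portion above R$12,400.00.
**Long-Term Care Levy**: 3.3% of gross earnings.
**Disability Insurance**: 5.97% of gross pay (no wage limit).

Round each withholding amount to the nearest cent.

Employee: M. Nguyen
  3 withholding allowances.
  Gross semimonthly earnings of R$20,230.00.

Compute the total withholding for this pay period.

Regional Income Tax: taxable = R$20,230.00 − 3×R$90.00 = R$19,960.00
  R$1,392.10 + 17.85% × (R$19,960.00 − R$12,400.00) = R$1,392.10 + 17.85% × R$7,560.00 = R$2,741.56
Long-Term Care Levy: 3.3% × R$20,230.00 = R$667.59
Disability Insurance: 5.97% × R$20,230.00 = R$1,207.73
Total: R$2,741.56 + R$667.59 + R$1,207.73 = R$4,616.88

R$4,616.88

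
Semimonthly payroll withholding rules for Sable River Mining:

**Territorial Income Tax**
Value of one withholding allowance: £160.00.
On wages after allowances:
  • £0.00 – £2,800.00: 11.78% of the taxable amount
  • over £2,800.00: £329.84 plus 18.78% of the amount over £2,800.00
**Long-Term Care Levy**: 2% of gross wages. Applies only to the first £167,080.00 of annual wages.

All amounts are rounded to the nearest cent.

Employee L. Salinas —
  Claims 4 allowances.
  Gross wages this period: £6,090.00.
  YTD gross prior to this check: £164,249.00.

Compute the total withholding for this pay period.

£884.13

Territorial Income Tax: taxable = £6,090.00 − 4×£160.00 = £5,450.00
  £329.84 + 18.78% × (£5,450.00 − £2,800.00) = £329.84 + 18.78% × £2,650.00 = £827.51
Long-Term Care Levy: cap £167,080.00 − YTD £164,249.00 = £2,831.00 subject; 2% × £2,831.00 = £56.62
Total: £827.51 + £56.62 = £884.13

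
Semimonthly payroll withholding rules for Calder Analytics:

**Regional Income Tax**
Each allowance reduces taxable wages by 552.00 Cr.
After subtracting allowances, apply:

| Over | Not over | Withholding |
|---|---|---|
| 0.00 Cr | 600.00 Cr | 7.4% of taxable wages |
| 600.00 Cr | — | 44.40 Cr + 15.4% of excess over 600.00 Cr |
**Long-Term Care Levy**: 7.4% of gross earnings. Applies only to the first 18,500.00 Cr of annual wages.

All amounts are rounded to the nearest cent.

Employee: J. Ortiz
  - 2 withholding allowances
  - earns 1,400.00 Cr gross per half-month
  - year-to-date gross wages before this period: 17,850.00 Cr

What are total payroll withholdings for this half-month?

Regional Income Tax: taxable = 1,400.00 Cr − 2×552.00 Cr = 296.00 Cr
  7.4% × 296.00 Cr = 21.90 Cr
Long-Term Care Levy: cap 18,500.00 Cr − YTD 17,850.00 Cr = 650.00 Cr subject; 7.4% × 650.00 Cr = 48.10 Cr
Total: 21.90 Cr + 48.10 Cr = 70.00 Cr

70.00 Cr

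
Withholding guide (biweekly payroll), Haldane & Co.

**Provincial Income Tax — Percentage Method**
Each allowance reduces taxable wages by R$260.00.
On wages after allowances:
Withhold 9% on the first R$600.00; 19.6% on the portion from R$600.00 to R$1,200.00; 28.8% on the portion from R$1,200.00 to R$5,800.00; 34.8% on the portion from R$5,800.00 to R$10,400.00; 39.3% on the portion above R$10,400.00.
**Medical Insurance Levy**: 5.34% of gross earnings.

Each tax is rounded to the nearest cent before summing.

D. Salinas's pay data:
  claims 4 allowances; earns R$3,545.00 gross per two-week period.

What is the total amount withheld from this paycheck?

R$736.74

Provincial Income Tax: taxable = R$3,545.00 − 4×R$260.00 = R$2,505.00
  R$171.60 + 28.8% × (R$2,505.00 − R$1,200.00) = R$171.60 + 28.8% × R$1,305.00 = R$547.44
Medical Insurance Levy: 5.34% × R$3,545.00 = R$189.30
Total: R$547.44 + R$189.30 = R$736.74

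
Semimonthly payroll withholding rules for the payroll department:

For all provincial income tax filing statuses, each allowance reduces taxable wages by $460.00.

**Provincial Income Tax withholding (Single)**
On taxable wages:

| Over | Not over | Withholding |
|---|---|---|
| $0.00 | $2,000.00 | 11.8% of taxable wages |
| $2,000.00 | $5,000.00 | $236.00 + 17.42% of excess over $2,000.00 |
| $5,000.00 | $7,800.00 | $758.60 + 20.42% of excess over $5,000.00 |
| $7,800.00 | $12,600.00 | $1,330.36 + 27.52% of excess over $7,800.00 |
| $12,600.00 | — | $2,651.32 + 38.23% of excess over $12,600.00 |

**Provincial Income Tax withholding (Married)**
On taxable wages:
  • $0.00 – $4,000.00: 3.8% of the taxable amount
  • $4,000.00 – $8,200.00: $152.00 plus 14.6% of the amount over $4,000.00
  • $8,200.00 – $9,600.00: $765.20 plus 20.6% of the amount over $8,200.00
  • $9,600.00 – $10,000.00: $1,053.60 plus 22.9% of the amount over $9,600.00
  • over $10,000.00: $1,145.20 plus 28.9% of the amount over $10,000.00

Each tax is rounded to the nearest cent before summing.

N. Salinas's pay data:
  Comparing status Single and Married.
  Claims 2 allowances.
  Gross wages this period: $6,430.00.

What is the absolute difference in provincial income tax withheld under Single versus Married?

$490.28

Provincial Income Tax (Single): taxable = $6,430.00 − 2×$460.00 = $5,510.00
  $758.60 + 20.42% × ($5,510.00 − $5,000.00) = $758.60 + 20.42% × $510.00 = $862.74
Provincial Income Tax (Married): taxable = $6,430.00 − 2×$460.00 = $5,510.00
  $152.00 + 14.6% × ($5,510.00 − $4,000.00) = $152.00 + 14.6% × $1,510.00 = $372.46
Difference: |$862.74 − $372.46| = $490.28 (higher under Single)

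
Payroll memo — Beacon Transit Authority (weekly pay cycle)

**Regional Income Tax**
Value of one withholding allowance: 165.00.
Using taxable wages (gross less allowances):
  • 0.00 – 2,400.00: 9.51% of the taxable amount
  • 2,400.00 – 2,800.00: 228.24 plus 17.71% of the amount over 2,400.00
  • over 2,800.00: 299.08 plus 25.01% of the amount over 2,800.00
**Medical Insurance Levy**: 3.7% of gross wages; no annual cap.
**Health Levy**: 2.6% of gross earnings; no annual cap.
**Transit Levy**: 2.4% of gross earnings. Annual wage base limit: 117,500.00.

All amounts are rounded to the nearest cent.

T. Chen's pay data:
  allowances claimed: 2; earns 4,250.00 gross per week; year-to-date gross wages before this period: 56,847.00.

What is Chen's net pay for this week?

3,301.06

Regional Income Tax: taxable = 4,250.00 − 2×165.00 = 3,920.00
  299.08 + 25.01% × (3,920.00 − 2,800.00) = 299.08 + 25.01% × 1,120.00 = 579.19
Medical Insurance Levy: 3.7% × 4,250.00 = 157.25
Health Levy: 2.6% × 4,250.00 = 110.50
Transit Levy: 2.4% × 4,250.00 = 102.00
Total withheld: 579.19 + 157.25 + 110.50 + 102.00 = 948.94
Net pay: 4,250.00 − 948.94 = 3,301.06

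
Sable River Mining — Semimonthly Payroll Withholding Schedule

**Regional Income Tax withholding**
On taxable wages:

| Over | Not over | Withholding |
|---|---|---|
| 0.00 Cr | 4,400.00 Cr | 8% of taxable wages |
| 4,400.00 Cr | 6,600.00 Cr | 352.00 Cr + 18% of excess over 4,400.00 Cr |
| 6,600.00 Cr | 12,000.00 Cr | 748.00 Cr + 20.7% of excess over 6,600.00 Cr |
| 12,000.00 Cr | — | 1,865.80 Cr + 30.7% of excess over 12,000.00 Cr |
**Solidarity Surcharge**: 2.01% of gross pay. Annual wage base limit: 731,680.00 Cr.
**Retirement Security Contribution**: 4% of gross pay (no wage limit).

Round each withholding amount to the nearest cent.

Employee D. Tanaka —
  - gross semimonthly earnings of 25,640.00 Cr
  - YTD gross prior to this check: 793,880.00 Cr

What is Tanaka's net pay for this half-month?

Regional Income Tax: taxable = 25,640.00 Cr
  1,865.80 Cr + 30.7% × (25,640.00 Cr − 12,000.00 Cr) = 1,865.80 Cr + 30.7% × 13,640.00 Cr = 6,053.28 Cr
Solidarity Surcharge: YTD 793,880.00 Cr ≥ cap 731,680.00 Cr → 0.00 Cr
Retirement Security Contribution: 4% × 25,640.00 Cr = 1,025.60 Cr
Total withheld: 6,053.28 Cr + 0.00 Cr + 1,025.60 Cr = 7,078.88 Cr
Net pay: 25,640.00 Cr − 7,078.88 Cr = 18,561.12 Cr

18,561.12 Cr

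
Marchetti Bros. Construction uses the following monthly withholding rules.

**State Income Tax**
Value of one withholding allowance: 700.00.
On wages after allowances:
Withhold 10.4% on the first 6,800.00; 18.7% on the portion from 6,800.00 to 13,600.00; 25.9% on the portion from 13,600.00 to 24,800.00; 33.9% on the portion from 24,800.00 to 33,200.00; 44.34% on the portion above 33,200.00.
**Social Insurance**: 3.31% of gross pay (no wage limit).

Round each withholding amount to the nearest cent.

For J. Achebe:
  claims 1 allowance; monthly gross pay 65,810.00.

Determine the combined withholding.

State Income Tax: taxable = 65,810.00 − 1×700.00 = 65,110.00
  7,727.20 + 44.34% × (65,110.00 − 33,200.00) = 7,727.20 + 44.34% × 31,910.00 = 21,876.09
Social Insurance: 3.31% × 65,810.00 = 2,178.31
Total: 21,876.09 + 2,178.31 = 24,054.40

24,054.40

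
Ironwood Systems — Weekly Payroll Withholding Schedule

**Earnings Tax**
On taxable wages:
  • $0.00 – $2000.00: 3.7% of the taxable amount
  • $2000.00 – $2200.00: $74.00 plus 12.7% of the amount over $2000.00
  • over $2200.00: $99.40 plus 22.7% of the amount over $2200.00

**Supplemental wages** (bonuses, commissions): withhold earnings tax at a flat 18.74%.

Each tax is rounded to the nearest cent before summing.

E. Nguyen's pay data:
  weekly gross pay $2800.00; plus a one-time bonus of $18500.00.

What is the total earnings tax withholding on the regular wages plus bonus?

$3702.50

Earnings Tax: taxable = $2800.00
  $99.40 + 22.7% × ($2800.00 − $2200.00) = $99.40 + 22.7% × $600.00 = $235.60
Supplemental (18.74% flat on bonus): 18.74% × $18500.00 = $3466.90
Total earnings tax: $235.60 + $3466.90 = $3702.50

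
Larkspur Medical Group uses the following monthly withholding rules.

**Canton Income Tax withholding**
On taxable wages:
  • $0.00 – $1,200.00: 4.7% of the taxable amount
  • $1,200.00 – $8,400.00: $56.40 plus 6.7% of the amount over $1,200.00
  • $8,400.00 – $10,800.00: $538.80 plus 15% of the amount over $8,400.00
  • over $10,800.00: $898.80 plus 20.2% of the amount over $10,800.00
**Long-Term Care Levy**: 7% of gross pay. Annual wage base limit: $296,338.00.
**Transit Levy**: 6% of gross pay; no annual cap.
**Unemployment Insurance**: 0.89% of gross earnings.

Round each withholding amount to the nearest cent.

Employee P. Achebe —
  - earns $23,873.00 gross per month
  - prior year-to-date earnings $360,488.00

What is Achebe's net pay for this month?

Canton Income Tax: taxable = $23,873.00
  $898.80 + 20.2% × ($23,873.00 − $10,800.00) = $898.80 + 20.2% × $13,073.00 = $3,539.55
Long-Term Care Levy: YTD $360,488.00 ≥ cap $296,338.00 → $0.00
Transit Levy: 6% × $23,873.00 = $1,432.38
Unemployment Insurance: 0.89% × $23,873.00 = $212.47
Total withheld: $3,539.55 + $0.00 + $1,432.38 + $212.47 = $5,184.40
Net pay: $23,873.00 − $5,184.40 = $18,688.60

$18,688.60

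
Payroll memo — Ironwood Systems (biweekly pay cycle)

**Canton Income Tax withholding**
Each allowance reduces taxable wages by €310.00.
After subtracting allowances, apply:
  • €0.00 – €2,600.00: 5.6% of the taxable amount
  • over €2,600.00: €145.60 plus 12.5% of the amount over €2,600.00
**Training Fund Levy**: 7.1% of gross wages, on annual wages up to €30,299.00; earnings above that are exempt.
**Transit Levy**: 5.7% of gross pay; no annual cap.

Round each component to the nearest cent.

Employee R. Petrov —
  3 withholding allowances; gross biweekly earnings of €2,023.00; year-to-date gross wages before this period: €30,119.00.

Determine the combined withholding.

Canton Income Tax: taxable = €2,023.00 − 3×€310.00 = €1,093.00
  5.6% × €1,093.00 = €61.21
Training Fund Levy: cap €30,299.00 − YTD €30,119.00 = €180.00 subject; 7.1% × €180.00 = €12.78
Transit Levy: 5.7% × €2,023.00 = €115.31
Total: €61.21 + €12.78 + €115.31 = €189.30

€189.30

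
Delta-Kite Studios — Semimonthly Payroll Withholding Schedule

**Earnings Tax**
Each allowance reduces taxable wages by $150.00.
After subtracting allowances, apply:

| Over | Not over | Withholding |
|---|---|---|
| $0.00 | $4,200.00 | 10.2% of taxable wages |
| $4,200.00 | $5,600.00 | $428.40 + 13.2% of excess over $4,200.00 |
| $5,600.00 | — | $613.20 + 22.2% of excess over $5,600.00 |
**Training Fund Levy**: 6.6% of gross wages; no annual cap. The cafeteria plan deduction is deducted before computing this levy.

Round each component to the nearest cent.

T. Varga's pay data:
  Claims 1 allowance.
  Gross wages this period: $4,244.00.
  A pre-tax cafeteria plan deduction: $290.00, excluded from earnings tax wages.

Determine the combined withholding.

$648.97

Earnings Tax: taxable = $4,244.00 − $290.00 − 1×$150.00 = $3,804.00
  10.2% × $3,804.00 = $388.01
Training Fund Levy: 6.6% × $3,954.00 = $260.96
Total: $388.01 + $260.96 = $648.97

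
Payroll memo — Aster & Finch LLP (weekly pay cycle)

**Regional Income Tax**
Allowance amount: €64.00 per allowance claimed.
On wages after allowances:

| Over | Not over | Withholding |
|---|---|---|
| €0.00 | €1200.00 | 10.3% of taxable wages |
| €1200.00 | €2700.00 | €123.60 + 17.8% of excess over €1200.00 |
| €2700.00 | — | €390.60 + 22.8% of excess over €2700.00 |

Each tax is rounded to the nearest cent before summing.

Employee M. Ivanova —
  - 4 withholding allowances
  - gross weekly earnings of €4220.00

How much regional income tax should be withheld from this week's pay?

€678.79

Regional Income Tax: taxable = €4220.00 − 4×€64.00 = €3964.00
  €390.60 + 22.8% × (€3964.00 − €2700.00) = €390.60 + 22.8% × €1264.00 = €678.79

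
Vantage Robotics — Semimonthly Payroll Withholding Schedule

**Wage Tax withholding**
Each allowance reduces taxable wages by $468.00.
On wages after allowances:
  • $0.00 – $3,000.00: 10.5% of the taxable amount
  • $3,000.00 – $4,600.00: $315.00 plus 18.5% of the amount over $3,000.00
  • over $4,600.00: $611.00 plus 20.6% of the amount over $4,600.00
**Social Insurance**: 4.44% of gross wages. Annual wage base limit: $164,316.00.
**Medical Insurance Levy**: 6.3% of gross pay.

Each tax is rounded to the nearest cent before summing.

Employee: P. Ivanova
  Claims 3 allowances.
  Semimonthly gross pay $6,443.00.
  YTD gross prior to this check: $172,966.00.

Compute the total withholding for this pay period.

$1,107.34

Wage Tax: taxable = $6,443.00 − 3×$468.00 = $5,039.00
  $611.00 + 20.6% × ($5,039.00 − $4,600.00) = $611.00 + 20.6% × $439.00 = $701.43
Social Insurance: YTD $172,966.00 ≥ cap $164,316.00 → $0.00
Medical Insurance Levy: 6.3% × $6,443.00 = $405.91
Total: $701.43 + $0.00 + $405.91 = $1,107.34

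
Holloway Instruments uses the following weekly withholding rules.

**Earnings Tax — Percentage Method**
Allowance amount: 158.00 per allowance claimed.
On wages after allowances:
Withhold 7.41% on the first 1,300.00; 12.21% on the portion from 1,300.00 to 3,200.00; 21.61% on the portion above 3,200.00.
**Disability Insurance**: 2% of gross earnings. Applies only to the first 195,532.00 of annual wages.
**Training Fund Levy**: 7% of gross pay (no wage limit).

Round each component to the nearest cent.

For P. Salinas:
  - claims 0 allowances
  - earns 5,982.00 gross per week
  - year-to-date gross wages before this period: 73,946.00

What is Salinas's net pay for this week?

4,514.11

Earnings Tax: taxable = 5,982.00
  328.32 + 21.61% × (5,982.00 − 3,200.00) = 328.32 + 21.61% × 2,782.00 = 929.51
Disability Insurance: 2% × 5,982.00 = 119.64
Training Fund Levy: 7% × 5,982.00 = 418.74
Total withheld: 929.51 + 119.64 + 418.74 = 1,467.89
Net pay: 5,982.00 − 1,467.89 = 4,514.11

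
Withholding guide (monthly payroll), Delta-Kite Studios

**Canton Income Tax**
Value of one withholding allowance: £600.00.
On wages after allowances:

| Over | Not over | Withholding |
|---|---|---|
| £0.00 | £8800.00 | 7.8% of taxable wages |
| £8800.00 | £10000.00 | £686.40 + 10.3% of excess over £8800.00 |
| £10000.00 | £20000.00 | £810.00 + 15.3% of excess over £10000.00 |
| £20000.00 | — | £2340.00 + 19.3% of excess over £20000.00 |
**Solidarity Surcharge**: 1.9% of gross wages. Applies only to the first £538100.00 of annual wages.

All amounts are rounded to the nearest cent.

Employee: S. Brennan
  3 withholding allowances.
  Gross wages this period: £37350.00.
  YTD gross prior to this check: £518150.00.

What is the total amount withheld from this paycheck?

Canton Income Tax: taxable = £37350.00 − 3×£600.00 = £35550.00
  £2340.00 + 19.3% × (£35550.00 − £20000.00) = £2340.00 + 19.3% × £15550.00 = £5341.15
Solidarity Surcharge: cap £538100.00 − YTD £518150.00 = £19950.00 subject; 1.9% × £19950.00 = £379.05
Total: £5341.15 + £379.05 = £5720.20

£5720.20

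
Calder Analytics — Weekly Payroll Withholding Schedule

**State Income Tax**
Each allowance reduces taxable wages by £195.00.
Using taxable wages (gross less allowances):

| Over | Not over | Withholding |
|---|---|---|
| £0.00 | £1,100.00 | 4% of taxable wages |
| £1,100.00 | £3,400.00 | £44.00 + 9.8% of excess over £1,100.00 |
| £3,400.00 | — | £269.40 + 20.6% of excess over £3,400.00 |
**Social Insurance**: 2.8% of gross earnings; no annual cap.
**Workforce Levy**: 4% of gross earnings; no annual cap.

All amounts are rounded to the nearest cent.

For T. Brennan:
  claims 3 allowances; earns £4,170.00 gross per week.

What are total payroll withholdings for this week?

£591.07

State Income Tax: taxable = £4,170.00 − 3×£195.00 = £3,585.00
  £269.40 + 20.6% × (£3,585.00 − £3,400.00) = £269.40 + 20.6% × £185.00 = £307.51
Social Insurance: 2.8% × £4,170.00 = £116.76
Workforce Levy: 4% × £4,170.00 = £166.80
Total: £307.51 + £116.76 + £166.80 = £591.07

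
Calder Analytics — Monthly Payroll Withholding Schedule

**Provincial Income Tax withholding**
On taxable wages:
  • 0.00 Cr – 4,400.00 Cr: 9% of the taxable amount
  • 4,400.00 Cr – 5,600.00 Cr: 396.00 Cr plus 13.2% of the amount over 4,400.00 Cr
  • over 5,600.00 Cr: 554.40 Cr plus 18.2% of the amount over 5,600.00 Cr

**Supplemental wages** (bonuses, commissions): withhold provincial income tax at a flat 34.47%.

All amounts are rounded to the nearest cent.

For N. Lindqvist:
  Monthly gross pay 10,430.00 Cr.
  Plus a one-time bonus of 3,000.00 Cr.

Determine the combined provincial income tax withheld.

2,467.56 Cr

Provincial Income Tax: taxable = 10,430.00 Cr
  554.40 Cr + 18.2% × (10,430.00 Cr − 5,600.00 Cr) = 554.40 Cr + 18.2% × 4,830.00 Cr = 1,433.46 Cr
Supplemental (34.47% flat on bonus): 34.47% × 3,000.00 Cr = 1,034.10 Cr
Total provincial income tax: 1,433.46 Cr + 1,034.10 Cr = 2,467.56 Cr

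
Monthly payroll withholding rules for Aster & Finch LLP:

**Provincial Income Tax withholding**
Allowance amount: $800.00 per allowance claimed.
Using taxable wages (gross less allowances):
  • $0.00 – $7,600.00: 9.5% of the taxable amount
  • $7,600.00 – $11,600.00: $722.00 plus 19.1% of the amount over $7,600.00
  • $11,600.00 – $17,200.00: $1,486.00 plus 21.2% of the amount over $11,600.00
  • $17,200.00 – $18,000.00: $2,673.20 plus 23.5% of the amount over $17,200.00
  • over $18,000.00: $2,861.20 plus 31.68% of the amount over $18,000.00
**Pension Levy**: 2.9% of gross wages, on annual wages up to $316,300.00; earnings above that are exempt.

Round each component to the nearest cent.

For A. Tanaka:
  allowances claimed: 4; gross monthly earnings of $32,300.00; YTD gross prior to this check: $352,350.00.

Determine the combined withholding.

Provincial Income Tax: taxable = $32,300.00 − 4×$800.00 = $29,100.00
  $2,861.20 + 31.68% × ($29,100.00 − $18,000.00) = $2,861.20 + 31.68% × $11,100.00 = $6,377.68
Pension Levy: YTD $352,350.00 ≥ cap $316,300.00 → $0.00
Total: $6,377.68 + $0.00 = $6,377.68

$6,377.68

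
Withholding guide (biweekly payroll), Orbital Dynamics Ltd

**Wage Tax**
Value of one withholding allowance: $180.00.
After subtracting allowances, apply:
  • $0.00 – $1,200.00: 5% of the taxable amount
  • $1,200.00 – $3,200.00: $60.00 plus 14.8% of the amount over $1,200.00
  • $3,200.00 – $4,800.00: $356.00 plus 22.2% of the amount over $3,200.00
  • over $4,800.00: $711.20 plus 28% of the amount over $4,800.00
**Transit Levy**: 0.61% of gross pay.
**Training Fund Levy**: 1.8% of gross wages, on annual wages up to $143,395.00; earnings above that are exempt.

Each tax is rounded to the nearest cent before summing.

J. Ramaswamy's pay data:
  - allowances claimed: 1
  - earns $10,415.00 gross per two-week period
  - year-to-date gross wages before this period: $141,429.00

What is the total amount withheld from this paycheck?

$2,331.92

Wage Tax: taxable = $10,415.00 − 1×$180.00 = $10,235.00
  $711.20 + 28% × ($10,235.00 − $4,800.00) = $711.20 + 28% × $5,435.00 = $2,233.00
Transit Levy: 0.61% × $10,415.00 = $63.53
Training Fund Levy: cap $143,395.00 − YTD $141,429.00 = $1,966.00 subject; 1.8% × $1,966.00 = $35.39
Total: $2,233.00 + $63.53 + $35.39 = $2,331.92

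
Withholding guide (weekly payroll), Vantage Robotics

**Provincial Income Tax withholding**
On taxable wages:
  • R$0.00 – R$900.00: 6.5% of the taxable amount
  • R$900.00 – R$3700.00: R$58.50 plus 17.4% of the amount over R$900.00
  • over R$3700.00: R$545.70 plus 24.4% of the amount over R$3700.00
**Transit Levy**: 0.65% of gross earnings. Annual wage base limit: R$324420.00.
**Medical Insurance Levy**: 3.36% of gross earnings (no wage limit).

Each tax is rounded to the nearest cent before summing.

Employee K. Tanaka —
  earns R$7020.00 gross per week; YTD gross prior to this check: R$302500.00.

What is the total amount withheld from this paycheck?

R$1637.28

Provincial Income Tax: taxable = R$7020.00
  R$545.70 + 24.4% × (R$7020.00 − R$3700.00) = R$545.70 + 24.4% × R$3320.00 = R$1355.78
Transit Levy: 0.65% × R$7020.00 = R$45.63
Medical Insurance Levy: 3.36% × R$7020.00 = R$235.87
Total: R$1355.78 + R$45.63 + R$235.87 = R$1637.28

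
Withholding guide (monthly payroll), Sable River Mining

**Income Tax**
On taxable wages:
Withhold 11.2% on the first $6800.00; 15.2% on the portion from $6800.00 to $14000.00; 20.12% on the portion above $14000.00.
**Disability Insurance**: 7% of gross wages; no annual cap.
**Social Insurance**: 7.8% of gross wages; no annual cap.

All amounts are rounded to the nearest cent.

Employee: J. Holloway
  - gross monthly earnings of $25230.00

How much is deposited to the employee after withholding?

$17380.48

Income Tax: taxable = $25230.00
  $1856.00 + 20.12% × ($25230.00 − $14000.00) = $1856.00 + 20.12% × $11230.00 = $4115.48
Disability Insurance: 7% × $25230.00 = $1766.10
Social Insurance: 7.8% × $25230.00 = $1967.94
Total withheld: $4115.48 + $1766.10 + $1967.94 = $7849.52
Net pay: $25230.00 − $7849.52 = $17380.48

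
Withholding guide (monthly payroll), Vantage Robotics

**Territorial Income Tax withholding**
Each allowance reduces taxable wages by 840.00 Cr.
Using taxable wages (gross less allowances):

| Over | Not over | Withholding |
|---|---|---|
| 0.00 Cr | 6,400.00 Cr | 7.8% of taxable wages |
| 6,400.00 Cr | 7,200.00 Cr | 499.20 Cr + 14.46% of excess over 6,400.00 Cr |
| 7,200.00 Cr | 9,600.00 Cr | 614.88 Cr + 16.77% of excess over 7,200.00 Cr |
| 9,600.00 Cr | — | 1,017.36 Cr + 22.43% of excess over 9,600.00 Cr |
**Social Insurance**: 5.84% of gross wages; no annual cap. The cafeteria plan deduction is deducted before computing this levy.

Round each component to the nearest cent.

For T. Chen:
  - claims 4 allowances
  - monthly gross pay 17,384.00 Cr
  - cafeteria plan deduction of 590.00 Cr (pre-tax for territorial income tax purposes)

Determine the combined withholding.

2,858.10 Cr

Territorial Income Tax: taxable = 17,384.00 Cr − 590.00 Cr − 4×840.00 Cr = 13,434.00 Cr
  1,017.36 Cr + 22.43% × (13,434.00 Cr − 9,600.00 Cr) = 1,017.36 Cr + 22.43% × 3,834.00 Cr = 1,877.33 Cr
Social Insurance: 5.84% × 16,794.00 Cr = 980.77 Cr
Total: 1,877.33 Cr + 980.77 Cr = 2,858.10 Cr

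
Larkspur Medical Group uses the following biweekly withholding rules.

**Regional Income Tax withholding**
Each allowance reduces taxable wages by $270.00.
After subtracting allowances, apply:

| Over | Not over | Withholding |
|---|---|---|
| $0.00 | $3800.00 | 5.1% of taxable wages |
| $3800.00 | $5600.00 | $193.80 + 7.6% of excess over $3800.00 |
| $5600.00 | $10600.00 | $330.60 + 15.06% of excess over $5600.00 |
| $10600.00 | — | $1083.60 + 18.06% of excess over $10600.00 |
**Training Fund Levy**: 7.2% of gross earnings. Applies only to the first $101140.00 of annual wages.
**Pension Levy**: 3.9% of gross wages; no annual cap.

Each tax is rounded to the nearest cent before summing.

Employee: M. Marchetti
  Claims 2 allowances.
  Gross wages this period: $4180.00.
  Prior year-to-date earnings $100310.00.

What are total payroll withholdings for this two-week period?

$408.42

Regional Income Tax: taxable = $4180.00 − 2×$270.00 = $3640.00
  5.1% × $3640.00 = $185.64
Training Fund Levy: cap $101140.00 − YTD $100310.00 = $830.00 subject; 7.2% × $830.00 = $59.76
Pension Levy: 3.9% × $4180.00 = $163.02
Total: $185.64 + $59.76 + $163.02 = $408.42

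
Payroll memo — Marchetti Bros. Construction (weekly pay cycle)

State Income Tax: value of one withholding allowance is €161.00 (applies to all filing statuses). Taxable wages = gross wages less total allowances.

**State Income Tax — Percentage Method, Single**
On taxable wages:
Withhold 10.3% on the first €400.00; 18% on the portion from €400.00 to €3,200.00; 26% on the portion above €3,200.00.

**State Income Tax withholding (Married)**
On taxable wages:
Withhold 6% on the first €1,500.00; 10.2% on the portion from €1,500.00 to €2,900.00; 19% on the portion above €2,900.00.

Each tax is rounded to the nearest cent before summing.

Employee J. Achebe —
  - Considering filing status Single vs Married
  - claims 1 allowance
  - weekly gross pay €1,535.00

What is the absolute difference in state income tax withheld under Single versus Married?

€134.08

State Income Tax (Single): taxable = €1,535.00 − 1×€161.00 = €1,374.00
  €41.20 + 18% × (€1,374.00 − €400.00) = €41.20 + 18% × €974.00 = €216.52
State Income Tax (Married): taxable = €1,535.00 − 1×€161.00 = €1,374.00
  6% × €1,374.00 = €82.44
Difference: |€216.52 − €82.44| = €134.08 (higher under Single)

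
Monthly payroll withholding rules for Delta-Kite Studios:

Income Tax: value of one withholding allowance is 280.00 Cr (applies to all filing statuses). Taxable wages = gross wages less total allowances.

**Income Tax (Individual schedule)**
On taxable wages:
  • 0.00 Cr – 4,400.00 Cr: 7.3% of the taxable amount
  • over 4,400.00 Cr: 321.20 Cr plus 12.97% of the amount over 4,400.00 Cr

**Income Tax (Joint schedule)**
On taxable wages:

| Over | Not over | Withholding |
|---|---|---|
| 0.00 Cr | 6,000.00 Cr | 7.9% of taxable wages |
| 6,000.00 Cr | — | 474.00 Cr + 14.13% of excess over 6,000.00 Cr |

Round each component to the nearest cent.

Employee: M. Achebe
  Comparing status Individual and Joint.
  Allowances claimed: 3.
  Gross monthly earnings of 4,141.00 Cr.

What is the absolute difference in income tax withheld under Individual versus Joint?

19.81 Cr

Income Tax (Individual): taxable = 4,141.00 Cr − 3×280.00 Cr = 3,301.00 Cr
  7.3% × 3,301.00 Cr = 240.97 Cr
Income Tax (Joint): taxable = 4,141.00 Cr − 3×280.00 Cr = 3,301.00 Cr
  7.9% × 3,301.00 Cr = 260.78 Cr
Difference: |240.97 Cr − 260.78 Cr| = 19.81 Cr (higher under Joint)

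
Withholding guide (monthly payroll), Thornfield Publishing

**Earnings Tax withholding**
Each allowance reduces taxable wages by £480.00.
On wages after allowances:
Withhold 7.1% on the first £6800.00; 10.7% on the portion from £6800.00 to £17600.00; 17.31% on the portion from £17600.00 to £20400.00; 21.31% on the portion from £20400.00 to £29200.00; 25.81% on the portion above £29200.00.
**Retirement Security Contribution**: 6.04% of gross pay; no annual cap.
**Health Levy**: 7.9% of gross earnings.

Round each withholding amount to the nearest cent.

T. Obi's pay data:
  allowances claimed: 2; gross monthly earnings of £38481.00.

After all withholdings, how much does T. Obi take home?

£26970.74

Earnings Tax: taxable = £38481.00 − 2×£480.00 = £37521.00
  £3998.36 + 25.81% × (£37521.00 − £29200.00) = £3998.36 + 25.81% × £8321.00 = £6146.01
Retirement Security Contribution: 6.04% × £38481.00 = £2324.25
Health Levy: 7.9% × £38481.00 = £3040.00
Total withheld: £6146.01 + £2324.25 + £3040.00 = £11510.26
Net pay: £38481.00 − £11510.26 = £26970.74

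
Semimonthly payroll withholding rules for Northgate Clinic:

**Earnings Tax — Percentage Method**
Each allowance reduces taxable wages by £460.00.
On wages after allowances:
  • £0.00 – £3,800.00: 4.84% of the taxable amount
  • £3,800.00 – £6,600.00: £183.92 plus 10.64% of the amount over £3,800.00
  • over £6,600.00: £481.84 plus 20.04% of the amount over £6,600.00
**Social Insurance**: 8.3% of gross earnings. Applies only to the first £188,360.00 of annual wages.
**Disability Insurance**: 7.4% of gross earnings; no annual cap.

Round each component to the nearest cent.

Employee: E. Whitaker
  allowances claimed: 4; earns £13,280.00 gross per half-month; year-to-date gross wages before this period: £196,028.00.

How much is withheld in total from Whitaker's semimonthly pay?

Earnings Tax: taxable = £13,280.00 − 4×£460.00 = £11,440.00
  £481.84 + 20.04% × (£11,440.00 − £6,600.00) = £481.84 + 20.04% × £4,840.00 = £1,451.78
Social Insurance: YTD £196,028.00 ≥ cap £188,360.00 → £0.00
Disability Insurance: 7.4% × £13,280.00 = £982.72
Total: £1,451.78 + £0.00 + £982.72 = £2,434.50

£2,434.50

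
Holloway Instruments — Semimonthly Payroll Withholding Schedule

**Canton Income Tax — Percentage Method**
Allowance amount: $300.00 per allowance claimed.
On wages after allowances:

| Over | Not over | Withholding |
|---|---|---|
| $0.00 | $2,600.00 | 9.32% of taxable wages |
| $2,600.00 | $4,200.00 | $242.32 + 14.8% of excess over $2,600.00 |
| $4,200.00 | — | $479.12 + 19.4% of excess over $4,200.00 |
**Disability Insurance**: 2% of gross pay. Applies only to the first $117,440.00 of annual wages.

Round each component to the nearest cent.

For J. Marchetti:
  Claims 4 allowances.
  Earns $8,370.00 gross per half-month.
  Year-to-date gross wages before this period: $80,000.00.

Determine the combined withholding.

$1,222.70

Canton Income Tax: taxable = $8,370.00 − 4×$300.00 = $7,170.00
  $479.12 + 19.4% × ($7,170.00 − $4,200.00) = $479.12 + 19.4% × $2,970.00 = $1,055.30
Disability Insurance: 2% × $8,370.00 = $167.40
Total: $1,055.30 + $167.40 = $1,222.70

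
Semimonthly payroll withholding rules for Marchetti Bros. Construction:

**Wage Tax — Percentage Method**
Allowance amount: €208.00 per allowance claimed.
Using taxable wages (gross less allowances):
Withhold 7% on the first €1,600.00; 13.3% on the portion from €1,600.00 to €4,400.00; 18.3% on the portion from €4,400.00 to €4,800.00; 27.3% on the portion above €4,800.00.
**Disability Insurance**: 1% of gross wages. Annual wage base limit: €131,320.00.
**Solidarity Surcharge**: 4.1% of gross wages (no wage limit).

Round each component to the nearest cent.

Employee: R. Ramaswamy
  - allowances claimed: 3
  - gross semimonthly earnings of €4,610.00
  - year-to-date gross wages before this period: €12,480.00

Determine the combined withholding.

€664.45

Wage Tax: taxable = €4,610.00 − 3×€208.00 = €3,986.00
  €112.00 + 13.3% × (€3,986.00 − €1,600.00) = €112.00 + 13.3% × €2,386.00 = €429.34
Disability Insurance: 1% × €4,610.00 = €46.10
Solidarity Surcharge: 4.1% × €4,610.00 = €189.01
Total: €429.34 + €46.10 + €189.01 = €664.45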